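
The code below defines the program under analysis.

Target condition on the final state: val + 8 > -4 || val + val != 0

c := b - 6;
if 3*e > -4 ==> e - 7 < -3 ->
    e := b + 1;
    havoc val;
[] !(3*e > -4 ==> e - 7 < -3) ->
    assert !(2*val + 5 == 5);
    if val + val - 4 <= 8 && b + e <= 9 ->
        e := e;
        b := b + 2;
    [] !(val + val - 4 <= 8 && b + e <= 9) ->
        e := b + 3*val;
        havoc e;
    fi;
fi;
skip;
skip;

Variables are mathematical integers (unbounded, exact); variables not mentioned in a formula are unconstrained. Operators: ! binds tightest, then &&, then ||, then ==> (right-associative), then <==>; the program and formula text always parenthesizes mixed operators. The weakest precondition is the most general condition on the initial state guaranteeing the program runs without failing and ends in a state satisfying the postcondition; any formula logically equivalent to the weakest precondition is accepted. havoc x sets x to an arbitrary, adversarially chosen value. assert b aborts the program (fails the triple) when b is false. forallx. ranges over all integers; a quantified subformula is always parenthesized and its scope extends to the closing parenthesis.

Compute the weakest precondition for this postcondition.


Working backward. After the program, the postcondition val + 8 > -4 || val + val != 0 must hold; in canonical form it is val > -12 || 2*val != 0.
Before skip: val > -12 || 2*val != 0
Before skip: val > -12 || 2*val != 0
Then branch requires forall val_1. (val_1 > -12 || 2*val_1 != 0); else branch requires (!(2*val == 0)) && ((2*val <= 12 && b + e <= 9) ==> (val > -12 || 2*val != 0)) && ((!(2*val <= 12 && b + e <= 9)) ==> (val > -12 || 2*val != 0)).
Before the if: ((3*e > -4 ==> e < 4) ==> (forall val_1. (val_1 > -12 || 2*val_1 != 0))) && ((!(3*e > -4 ==> e < 4)) ==> ((!(2*val == 0)) && ((2*val <= 12 && b + e <= 9) ==> (val > -12 || 2*val != 0)) && ((!(2*val <= 12 && b + e <= 9)) ==> (val > -12 || 2*val != 0))))
Before c := b - 6: ((3*e > -4 ==> e < 4) ==> (forall val_1. (val_1 > -12 || 2*val_1 != 0))) && ((!(3*e > -4 ==> e < 4)) ==> ((!(2*val == 0)) && ((2*val <= 12 && b + e <= 9) ==> (val > -12 || 2*val != 0)) && ((!(2*val <= 12 && b + e <= 9)) ==> (val > -12 || 2*val != 0))))
Answer: WP = ((3*e > -4 ==> e < 4) ==> (forall val_1. (val_1 > -12 || 2*val_1 != 0))) && ((!(3*e > -4 ==> e < 4)) ==> ((!(2*val == 0)) && ((2*val <= 12 && b + e <= 9) ==> (val > -12 || 2*val != 0)) && ((!(2*val <= 12 && b + e <= 9)) ==> (val > -12 || 2*val != 0))))


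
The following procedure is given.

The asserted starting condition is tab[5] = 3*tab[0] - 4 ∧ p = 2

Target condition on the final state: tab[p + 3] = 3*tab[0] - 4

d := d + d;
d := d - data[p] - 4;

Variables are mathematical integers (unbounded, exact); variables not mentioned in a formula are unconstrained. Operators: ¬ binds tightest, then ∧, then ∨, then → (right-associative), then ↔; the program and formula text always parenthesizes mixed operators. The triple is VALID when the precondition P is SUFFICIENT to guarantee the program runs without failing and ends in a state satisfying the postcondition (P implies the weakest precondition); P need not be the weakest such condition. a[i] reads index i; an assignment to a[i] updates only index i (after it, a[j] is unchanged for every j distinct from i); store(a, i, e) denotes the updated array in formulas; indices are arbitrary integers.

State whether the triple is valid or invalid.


Working backward. After the program, tab[p + 3] = 3*tab[0] - 4 must hold.
Before d := d - data[p] - 4: tab[p + 3] = 3*tab[0] - 4
Before d := d + d: tab[p + 3] = 3*tab[0] - 4
The weakest precondition is tab[p + 3] = 3*tab[0] - 4.
Check whether tab[5] = 3*tab[0] - 4 ∧ p = 2 implies it.
Every state satisfying the precondition satisfies the weakest precondition: the implication holds.
Answer: valid


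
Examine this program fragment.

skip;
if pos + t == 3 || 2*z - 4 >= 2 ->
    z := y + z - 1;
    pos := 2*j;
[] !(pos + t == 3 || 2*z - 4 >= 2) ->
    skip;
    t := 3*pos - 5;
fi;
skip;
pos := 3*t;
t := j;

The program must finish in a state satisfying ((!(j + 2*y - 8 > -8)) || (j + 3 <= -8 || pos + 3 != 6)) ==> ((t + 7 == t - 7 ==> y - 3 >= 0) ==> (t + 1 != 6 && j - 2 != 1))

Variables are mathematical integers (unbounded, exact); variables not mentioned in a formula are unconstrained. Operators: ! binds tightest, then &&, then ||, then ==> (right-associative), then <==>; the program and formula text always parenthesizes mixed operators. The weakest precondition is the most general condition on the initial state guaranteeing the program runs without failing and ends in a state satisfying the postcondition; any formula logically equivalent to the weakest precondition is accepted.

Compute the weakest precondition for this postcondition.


Working backward. After the program, the postcondition ((!(j + 2*y - 8 > -8)) || (j + 3 <= -8 || pos + 3 != 6)) ==> ((t + 7 == t - 7 ==> y - 3 >= 0) ==> (t + 1 != 6 && j - 2 != 1)) must hold; in canonical form it is ((!(j + 2*y > 0)) || j <= -11 || pos != 3) ==> (t != 5 && j != 3).
Before t := j: ((!(j + 2*y > 0)) || j <= -11 || pos != 3) ==> (j != 5 && j != 3)
Before pos := 3*t: ((!(j + 2*y > 0)) || j <= -11 || 3*t != 3) ==> (j != 5 && j != 3)
Before skip: ((!(j + 2*y > 0)) || j <= -11 || 3*t != 3) ==> (j != 5 && j != 3)
Then branch requires ((!(j + 2*y > 0)) || j <= -11 || 3*t != 3) ==> (j != 5 && j != 3); else branch requires ((!(j + 2*y > 0)) || j <= -11 || 9*pos != 18) ==> (j != 5 && j != 3).
Before the if: ((pos + t == 3 || 2*z >= 6) ==> (((!(j + 2*y > 0)) || j <= -11 || 3*t != 3) ==> (j != 5 && j != 3))) && ((!(pos + t == 3 || 2*z >= 6)) ==> (((!(j + 2*y > 0)) || j <= -11 || 9*pos != 18) ==> (j != 5 && j != 3)))
Before skip: ((pos + t == 3 || 2*z >= 6) ==> (((!(j + 2*y > 0)) || j <= -11 || 3*t != 3) ==> (j != 5 && j != 3))) && ((!(pos + t == 3 || 2*z >= 6)) ==> (((!(j + 2*y > 0)) || j <= -11 || 9*pos != 18) ==> (j != 5 && j != 3)))
Answer: WP = ((pos + t == 3 || 2*z >= 6) ==> (((!(j + 2*y > 0)) || j <= -11 || 3*t != 3) ==> (j != 5 && j != 3))) && ((!(pos + t == 3 || 2*z >= 6)) ==> (((!(j + 2*y > 0)) || j <= -11 || 9*pos != 18) ==> (j != 5 && j != 3)))


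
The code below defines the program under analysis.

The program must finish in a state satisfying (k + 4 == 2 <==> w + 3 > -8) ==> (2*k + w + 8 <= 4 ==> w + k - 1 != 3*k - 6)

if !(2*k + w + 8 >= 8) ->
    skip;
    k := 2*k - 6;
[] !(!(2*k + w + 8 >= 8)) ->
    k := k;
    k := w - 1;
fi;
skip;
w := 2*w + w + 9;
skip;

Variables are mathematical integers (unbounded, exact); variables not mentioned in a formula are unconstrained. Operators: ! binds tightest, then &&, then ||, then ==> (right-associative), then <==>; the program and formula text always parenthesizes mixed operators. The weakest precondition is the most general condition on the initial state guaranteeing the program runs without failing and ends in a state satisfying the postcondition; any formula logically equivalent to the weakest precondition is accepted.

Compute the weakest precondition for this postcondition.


Working backward. After the program, the postcondition (k + 4 == 2 <==> w + 3 > -8) ==> (2*k + w + 8 <= 4 ==> w + k - 1 != 3*k - 6) must hold; in canonical form it is (k == -2 <==> w > -11) ==> (2*k + w <= -4 ==> w != 2*k - 5).
Before skip: (k == -2 <==> w > -11) ==> (2*k + w <= -4 ==> w != 2*k - 5)
Before w := 2*w + w + 9: (k == -2 <==> 3*w > -20) ==> (2*k + 3*w <= -13 ==> 3*w != 2*k - 14)
Before skip: (k == -2 <==> 3*w > -20) ==> (2*k + 3*w <= -13 ==> 3*w != 2*k - 14)
Then branch requires (2*k == 4 <==> 3*w > -20) ==> (4*k + 3*w <= -1 ==> 3*w != 4*k - 26); else branch requires (w == -1 <==> 3*w > -20) ==> (5*w <= -11 ==> w != -16).
Before the if: ((!(2*k + w >= 0)) ==> ((2*k == 4 <==> 3*w > -20) ==> (4*k + 3*w <= -1 ==> 3*w != 4*k - 26))) && (2*k + w >= 0 ==> ((w == -1 <==> 3*w > -20) ==> (5*w <= -11 ==> w != -16)))
Answer: WP = ((!(2*k + w >= 0)) ==> ((2*k == 4 <==> 3*w > -20) ==> (4*k + 3*w <= -1 ==> 3*w != 4*k - 26))) && (2*k + w >= 0 ==> ((w == -1 <==> 3*w > -20) ==> (5*w <= -11 ==> w != -16)))


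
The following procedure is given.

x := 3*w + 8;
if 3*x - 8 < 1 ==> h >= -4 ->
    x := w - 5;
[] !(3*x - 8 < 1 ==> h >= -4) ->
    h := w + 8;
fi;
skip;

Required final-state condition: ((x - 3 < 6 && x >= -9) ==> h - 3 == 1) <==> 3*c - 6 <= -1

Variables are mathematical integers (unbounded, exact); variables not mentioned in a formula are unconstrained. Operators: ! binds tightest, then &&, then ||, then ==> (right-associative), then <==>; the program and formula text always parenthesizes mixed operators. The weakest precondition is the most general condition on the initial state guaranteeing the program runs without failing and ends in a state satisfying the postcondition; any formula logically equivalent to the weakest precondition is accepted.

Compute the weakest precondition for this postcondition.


Working backward. After the program, the postcondition ((x - 3 < 6 && x >= -9) ==> h - 3 == 1) <==> 3*c - 6 <= -1 must hold; in canonical form it is ((x < 9 && x >= -9) ==> h == 4) <==> 3*c <= 5.
Before skip: ((x < 9 && x >= -9) ==> h == 4) <==> 3*c <= 5
Then branch requires ((w < 14 && w >= -4) ==> h == 4) <==> 3*c <= 5; else branch requires ((x < 9 && x >= -9) ==> w == -4) <==> 3*c <= 5.
Before the if: ((3*x < 9 ==> h >= -4) ==> (((w < 14 && w >= -4) ==> h == 4) <==> 3*c <= 5)) && ((!(3*x < 9 ==> h >= -4)) ==> (((x < 9 && x >= -9) ==> w == -4) <==> 3*c <= 5))
Before x := 3*w + 8: ((9*w < -15 ==> h >= -4) ==> (((w < 14 && w >= -4) ==> h == 4) <==> 3*c <= 5)) && ((!(9*w < -15 ==> h >= -4)) ==> (((3*w < 1 && 3*w >= -17) ==> w == -4) <==> 3*c <= 5))
Answer: WP = ((9*w < -15 ==> h >= -4) ==> (((w < 14 && w >= -4) ==> h == 4) <==> 3*c <= 5)) && ((!(9*w < -15 ==> h >= -4)) ==> (((3*w < 1 && 3*w >= -17) ==> w == -4) <==> 3*c <= 5))


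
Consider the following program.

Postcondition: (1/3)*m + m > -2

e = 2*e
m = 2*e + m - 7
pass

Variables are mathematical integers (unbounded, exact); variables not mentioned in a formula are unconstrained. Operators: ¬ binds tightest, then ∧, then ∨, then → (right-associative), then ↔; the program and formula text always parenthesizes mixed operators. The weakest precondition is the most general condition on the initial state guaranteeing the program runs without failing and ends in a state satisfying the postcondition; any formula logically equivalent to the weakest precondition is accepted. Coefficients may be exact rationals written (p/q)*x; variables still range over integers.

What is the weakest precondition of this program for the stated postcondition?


Working backward. After the program, the postcondition (1/3)*m + m > -2 must hold; in canonical form it is (4/3)*m > -2.
Before skip: (4/3)*m > -2
Before m := 2*e + m - 7: (8/3)*e + (4/3)*m > 22/3
Before e := 2*e: (16/3)*e + (4/3)*m > 22/3
Answer: WP = (16/3)*e + (4/3)*m > 22/3


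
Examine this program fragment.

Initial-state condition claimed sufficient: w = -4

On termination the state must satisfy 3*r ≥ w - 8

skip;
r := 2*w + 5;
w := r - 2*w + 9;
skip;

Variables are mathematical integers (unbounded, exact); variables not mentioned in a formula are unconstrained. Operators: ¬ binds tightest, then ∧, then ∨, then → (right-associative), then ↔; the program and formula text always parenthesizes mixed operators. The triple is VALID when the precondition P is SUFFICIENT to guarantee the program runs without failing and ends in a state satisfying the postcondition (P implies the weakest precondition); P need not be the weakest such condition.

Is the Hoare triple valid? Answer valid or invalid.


Working backward. After the program, 3*r ≥ w - 8 must hold.
Before skip: 3*r ≥ w - 8
Before w := r - 2*w + 9: 2*r + 2*w ≥ 1
Before r := 2*w + 5: 6*w ≥ -9
Before skip: 6*w ≥ -9
The weakest precondition is 6*w ≥ -9.
Check whether w = -4 implies it.
Countermodel: at the initial state w = -4, the precondition holds but the weakest precondition fails.
Answer: invalid


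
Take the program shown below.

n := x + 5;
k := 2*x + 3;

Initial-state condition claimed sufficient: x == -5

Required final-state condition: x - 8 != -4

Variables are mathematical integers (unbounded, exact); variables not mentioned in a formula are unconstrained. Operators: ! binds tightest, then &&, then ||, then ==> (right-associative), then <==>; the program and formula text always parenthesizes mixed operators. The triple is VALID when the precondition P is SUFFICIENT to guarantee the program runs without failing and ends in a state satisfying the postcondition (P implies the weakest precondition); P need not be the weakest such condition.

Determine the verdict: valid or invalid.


Working backward. After the program, the postcondition x - 8 != -4 must hold; in canonical form it is x != 4.
Before k := 2*x + 3: x != 4
Before n := x + 5: x != 4
The weakest precondition is x != 4.
Check whether x == -5 implies it.
Every state satisfying the precondition satisfies the weakest precondition: the implication holds.
Answer: valid


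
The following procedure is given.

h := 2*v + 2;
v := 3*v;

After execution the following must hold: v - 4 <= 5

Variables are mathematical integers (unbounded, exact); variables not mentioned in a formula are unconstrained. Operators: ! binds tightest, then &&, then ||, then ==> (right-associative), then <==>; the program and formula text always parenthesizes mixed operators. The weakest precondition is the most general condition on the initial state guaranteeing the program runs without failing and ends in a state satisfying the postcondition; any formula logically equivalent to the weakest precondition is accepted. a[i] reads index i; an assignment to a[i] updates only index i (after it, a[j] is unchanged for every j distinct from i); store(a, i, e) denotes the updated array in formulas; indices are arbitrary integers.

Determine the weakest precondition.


Working backward. After the program, the postcondition v - 4 <= 5 must hold; in canonical form it is v <= 9.
Before v := 3*v: 3*v <= 9
Before h := 2*v + 2: 3*v <= 9
Answer: WP = 3*v <= 9


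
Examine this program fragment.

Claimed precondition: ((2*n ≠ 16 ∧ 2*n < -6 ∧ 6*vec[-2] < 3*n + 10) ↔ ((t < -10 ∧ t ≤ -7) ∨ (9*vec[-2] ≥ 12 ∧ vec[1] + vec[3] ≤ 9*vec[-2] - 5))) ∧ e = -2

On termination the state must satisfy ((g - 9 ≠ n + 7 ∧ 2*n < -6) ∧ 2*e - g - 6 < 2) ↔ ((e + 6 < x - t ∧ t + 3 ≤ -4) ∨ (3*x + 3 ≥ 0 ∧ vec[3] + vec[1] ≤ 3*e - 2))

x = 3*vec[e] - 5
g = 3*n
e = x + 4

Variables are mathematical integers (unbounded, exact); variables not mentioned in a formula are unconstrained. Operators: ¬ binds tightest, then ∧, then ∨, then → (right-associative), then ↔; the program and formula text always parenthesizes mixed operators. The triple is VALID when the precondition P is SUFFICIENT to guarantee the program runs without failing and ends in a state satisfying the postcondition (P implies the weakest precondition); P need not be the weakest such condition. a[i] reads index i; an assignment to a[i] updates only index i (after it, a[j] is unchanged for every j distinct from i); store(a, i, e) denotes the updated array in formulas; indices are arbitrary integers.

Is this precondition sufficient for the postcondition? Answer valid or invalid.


Working backward. After the program, the postcondition ((g - 9 ≠ n + 7 ∧ 2*n < -6) ∧ 2*e - g - 6 < 2) ↔ ((e + 6 < x - t ∧ t + 3 ≤ -4) ∨ (3*x + 3 ≥ 0 ∧ vec[3] + vec[1] ≤ 3*e - 2)) must hold; in canonical form it is (g ≠ n + 16 ∧ 2*n < -6 ∧ 2*e < g + 8) ↔ ((e + t < x - 6 ∧ t ≤ -7) ∨ (3*x ≥ -3 ∧ vec[1] + vec[3] ≤ 3*e - 2)).
Before e := x + 4: (g ≠ n + 16 ∧ 2*n < -6 ∧ 2*x < g) ↔ ((t < -10 ∧ t ≤ -7) ∨ (3*x ≥ -3 ∧ vec[1] + vec[3] ≤ 3*x + 10))
Before g := 3*n: (2*n ≠ 16 ∧ 2*n < -6 ∧ 2*x < 3*n) ↔ ((t < -10 ∧ t ≤ -7) ∨ (3*x ≥ -3 ∧ vec[1] + vec[3] ≤ 3*x + 10))
Before x := 3*vec[e] - 5: (2*n ≠ 16 ∧ 2*n < -6 ∧ 6*vec[e] < 3*n + 10) ↔ ((t < -10 ∧ t ≤ -7) ∨ (9*vec[e] ≥ 12 ∧ vec[1] + vec[3] ≤ 9*vec[e] - 5))
The weakest precondition is (2*n ≠ 16 ∧ 2*n < -6 ∧ 6*vec[e] < 3*n + 10) ↔ ((t < -10 ∧ t ≤ -7) ∨ (9*vec[e] ≥ 12 ∧ vec[1] + vec[3] ≤ 9*vec[e] - 5)).
Check whether ((2*n ≠ 16 ∧ 2*n < -6 ∧ 6*vec[-2] < 3*n + 10) ↔ ((t < -10 ∧ t ≤ -7) ∨ (9*vec[-2] ≥ 12 ∧ vec[1] + vec[3] ≤ 9*vec[-2] - 5))) ∧ e = -2 implies it.
Every state satisfying the precondition satisfies the weakest precondition: the implication holds.
Answer: valid


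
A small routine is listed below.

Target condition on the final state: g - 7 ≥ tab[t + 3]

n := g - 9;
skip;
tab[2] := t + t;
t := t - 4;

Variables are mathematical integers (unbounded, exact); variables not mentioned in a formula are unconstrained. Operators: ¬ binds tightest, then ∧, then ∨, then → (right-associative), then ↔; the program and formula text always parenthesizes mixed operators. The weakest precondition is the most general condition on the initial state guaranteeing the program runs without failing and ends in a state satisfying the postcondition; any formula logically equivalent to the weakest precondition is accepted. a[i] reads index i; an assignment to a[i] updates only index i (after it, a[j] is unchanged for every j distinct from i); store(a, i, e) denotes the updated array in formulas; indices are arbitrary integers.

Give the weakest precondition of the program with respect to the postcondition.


Working backward. After the program, the postcondition g - 7 ≥ tab[t + 3] must hold; in canonical form it is g ≥ tab[t + 3] + 7.
Before t := t - 4: g ≥ tab[t - 1] + 7
Before tab[2] := t + t: g ≥ store(tab, 2, 2*t)[t - 1] + 7
Before skip: g ≥ store(tab, 2, 2*t)[t - 1] + 7
Before n := g - 9: g ≥ store(tab, 2, 2*t)[t - 1] + 7
Answer: WP = g ≥ store(tab, 2, 2*t)[t - 1] + 7


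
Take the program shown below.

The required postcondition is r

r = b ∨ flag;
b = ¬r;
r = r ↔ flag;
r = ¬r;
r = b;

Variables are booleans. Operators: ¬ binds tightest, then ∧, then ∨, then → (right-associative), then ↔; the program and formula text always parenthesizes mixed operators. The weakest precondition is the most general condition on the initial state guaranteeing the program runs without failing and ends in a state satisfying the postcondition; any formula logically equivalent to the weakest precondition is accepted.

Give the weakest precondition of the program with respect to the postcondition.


Working backward. After the program, r must hold.
Before r := b: b
Before r := ¬r: b
Before r := r ↔ flag: b
Before b := ¬r: ¬r
Before r := b ∨ flag: ¬(b ∨ flag)
Answer: WP = ¬(b ∨ flag)


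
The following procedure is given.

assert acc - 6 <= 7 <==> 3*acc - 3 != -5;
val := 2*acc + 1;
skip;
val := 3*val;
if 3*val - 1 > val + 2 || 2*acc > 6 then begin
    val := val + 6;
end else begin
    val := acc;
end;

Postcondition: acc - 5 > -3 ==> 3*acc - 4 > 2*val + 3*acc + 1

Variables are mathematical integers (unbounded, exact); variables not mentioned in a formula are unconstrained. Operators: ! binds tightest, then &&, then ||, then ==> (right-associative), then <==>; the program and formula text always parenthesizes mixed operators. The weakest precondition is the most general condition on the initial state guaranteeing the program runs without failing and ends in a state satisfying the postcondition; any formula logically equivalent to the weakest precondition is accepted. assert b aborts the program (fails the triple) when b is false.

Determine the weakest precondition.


Working backward. After the program, the postcondition acc - 5 > -3 ==> 3*acc - 4 > 2*val + 3*acc + 1 must hold; in canonical form it is acc > 2 ==> 2*val < -5.
Then branch requires acc > 2 ==> 2*val < -17; else branch requires acc > 2 ==> 2*acc < -5.
Before the if: ((2*val > 3 || 2*acc > 6) ==> (acc > 2 ==> 2*val < -17)) && ((!(2*val > 3 || 2*acc > 6)) ==> (acc > 2 ==> 2*acc < -5))
Before val := 3*val: ((6*val > 3 || 2*acc > 6) ==> (acc > 2 ==> 6*val < -17)) && ((!(6*val > 3 || 2*acc > 6)) ==> (acc > 2 ==> 2*acc < -5))
Before skip: ((6*val > 3 || 2*acc > 6) ==> (acc > 2 ==> 6*val < -17)) && ((!(6*val > 3 || 2*acc > 6)) ==> (acc > 2 ==> 2*acc < -5))
Before val := 2*acc + 1: ((12*acc > -3 || 2*acc > 6) ==> (acc > 2 ==> 12*acc < -23)) && ((!(12*acc > -3 || 2*acc > 6)) ==> (acc > 2 ==> 2*acc < -5))
Before assert acc - 6 <= 7 <==> 3*acc - 3 != -5: (acc <= 13 <==> 3*acc != -2) && ((12*acc > -3 || 2*acc > 6) ==> (acc > 2 ==> 12*acc < -23)) && ((!(12*acc > -3 || 2*acc > 6)) ==> (acc > 2 ==> 2*acc < -5))
Answer: WP = (acc <= 13 <==> 3*acc != -2) && ((12*acc > -3 || 2*acc > 6) ==> (acc > 2 ==> 12*acc < -23)) && ((!(12*acc > -3 || 2*acc > 6)) ==> (acc > 2 ==> 2*acc < -5))


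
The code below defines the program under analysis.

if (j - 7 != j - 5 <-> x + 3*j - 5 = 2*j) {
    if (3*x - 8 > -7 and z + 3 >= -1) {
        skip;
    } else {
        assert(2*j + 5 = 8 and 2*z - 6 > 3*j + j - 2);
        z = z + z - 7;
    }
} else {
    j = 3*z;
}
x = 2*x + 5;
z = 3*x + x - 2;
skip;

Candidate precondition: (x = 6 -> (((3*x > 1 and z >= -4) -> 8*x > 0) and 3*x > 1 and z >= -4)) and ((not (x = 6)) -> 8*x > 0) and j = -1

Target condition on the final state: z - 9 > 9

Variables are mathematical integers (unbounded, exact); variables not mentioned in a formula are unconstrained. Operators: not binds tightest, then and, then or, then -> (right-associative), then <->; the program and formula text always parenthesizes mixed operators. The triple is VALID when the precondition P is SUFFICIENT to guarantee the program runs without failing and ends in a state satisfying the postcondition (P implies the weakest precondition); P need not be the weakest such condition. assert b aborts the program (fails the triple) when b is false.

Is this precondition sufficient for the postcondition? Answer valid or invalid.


Working backward. After the program, the postcondition z - 9 > 9 must hold; in canonical form it is z > 18.
Before skip: z > 18
Before z := 3*x + x - 2: 4*x > 20
Before x := 2*x + 5: 8*x > 0
Then branch requires ((3*x > 1 and z >= -4) -> 8*x > 0) and ((not (3*x > 1 and z >= -4)) -> (2*j = 3 and 2*z > 4*j + 4 and 8*x > 0)); else branch requires 8*x > 0.
Before the if: (j + x = 5 -> (((3*x > 1 and z >= -4) -> 8*x > 0) and ((not (3*x > 1 and z >= -4)) -> (2*j = 3 and 2*z > 4*j + 4 and 8*x > 0)))) and ((not (j + x = 5)) -> 8*x > 0)
The weakest precondition is (j + x = 5 -> (((3*x > 1 and z >= -4) -> 8*x > 0) and ((not (3*x > 1 and z >= -4)) -> (2*j = 3 and 2*z > 4*j + 4 and 8*x > 0)))) and ((not (j + x = 5)) -> 8*x > 0).
Check whether (x = 6 -> (((3*x > 1 and z >= -4) -> 8*x > 0) and 3*x > 1 and z >= -4)) and ((not (x = 6)) -> 8*x > 0) and j = -1 implies it.
Every state satisfying the precondition satisfies the weakest precondition: the implication holds.
Answer: valid


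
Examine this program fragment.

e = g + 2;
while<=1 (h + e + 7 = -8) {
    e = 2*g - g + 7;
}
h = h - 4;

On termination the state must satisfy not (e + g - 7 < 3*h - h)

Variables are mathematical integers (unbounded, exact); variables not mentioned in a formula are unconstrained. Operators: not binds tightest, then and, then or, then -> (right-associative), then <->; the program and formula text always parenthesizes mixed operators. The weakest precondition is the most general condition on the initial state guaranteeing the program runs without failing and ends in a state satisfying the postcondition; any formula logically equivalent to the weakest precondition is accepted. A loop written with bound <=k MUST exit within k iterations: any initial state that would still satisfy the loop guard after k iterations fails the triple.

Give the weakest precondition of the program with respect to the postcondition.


Working backward. After the program, the postcondition not (e + g - 7 < 3*h - h) must hold; in canonical form it is not (e + g < 2*h + 7).
Before h := h - 4: not (e + g < 2*h - 1)
Before the loop (bound <=1), unroll the exhaustion recursion (WP_0 = exit-now case; WP_j = one more guarded iteration, up to j = 1):
  WP_0: (not (e + h = -15)) and (not (e + g < 2*h - 1))
  WP_1: (e + h = -15 -> ((not (g + h = -22)) and (not (2*g < 2*h - 8)))) and ((not (e + h = -15)) -> (not (e + g < 2*h - 1)))
So before the loop: (e + h = -15 -> ((not (g + h = -22)) and (not (2*g < 2*h - 8)))) and ((not (e + h = -15)) -> (not (e + g < 2*h - 1)))
Before e := g + 2: (g + h = -17 -> ((not (g + h = -22)) and (not (2*g < 2*h - 8)))) and ((not (g + h = -17)) -> (not (2*g < 2*h - 3)))
Answer: WP = (g + h = -17 -> ((not (g + h = -22)) and (not (2*g < 2*h - 8)))) and ((not (g + h = -17)) -> (not (2*g < 2*h - 3)))


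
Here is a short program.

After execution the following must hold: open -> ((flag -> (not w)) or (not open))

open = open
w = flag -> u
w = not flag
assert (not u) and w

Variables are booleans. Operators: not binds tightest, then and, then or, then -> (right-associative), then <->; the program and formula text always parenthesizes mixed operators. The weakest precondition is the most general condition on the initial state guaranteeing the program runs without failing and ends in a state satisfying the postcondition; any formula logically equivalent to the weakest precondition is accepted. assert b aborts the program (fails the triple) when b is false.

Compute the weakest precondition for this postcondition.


Working backward. After the program, open -> ((flag -> (not w)) or (not open)) must hold.
Before assert (not u) and w: (not u) and w and (open -> ((flag -> (not w)) or (not open)))
Before w := not flag: (not u) and (not flag)
Before w := flag -> u: (not u) and (not flag)
Before open := open: (not u) and (not flag)
Answer: WP = (not u) and (not flag)


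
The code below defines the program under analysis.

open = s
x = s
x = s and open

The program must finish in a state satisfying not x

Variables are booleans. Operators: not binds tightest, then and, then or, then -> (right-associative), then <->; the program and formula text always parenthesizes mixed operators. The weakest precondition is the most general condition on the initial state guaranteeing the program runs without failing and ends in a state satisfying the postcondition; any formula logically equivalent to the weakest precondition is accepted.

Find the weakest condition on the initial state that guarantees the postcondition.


Working backward. After the program, not x must hold.
Before x := s and open: not (s and open)
Before x := s: not (s and open)
Before open := s: not s
Answer: WP = not s


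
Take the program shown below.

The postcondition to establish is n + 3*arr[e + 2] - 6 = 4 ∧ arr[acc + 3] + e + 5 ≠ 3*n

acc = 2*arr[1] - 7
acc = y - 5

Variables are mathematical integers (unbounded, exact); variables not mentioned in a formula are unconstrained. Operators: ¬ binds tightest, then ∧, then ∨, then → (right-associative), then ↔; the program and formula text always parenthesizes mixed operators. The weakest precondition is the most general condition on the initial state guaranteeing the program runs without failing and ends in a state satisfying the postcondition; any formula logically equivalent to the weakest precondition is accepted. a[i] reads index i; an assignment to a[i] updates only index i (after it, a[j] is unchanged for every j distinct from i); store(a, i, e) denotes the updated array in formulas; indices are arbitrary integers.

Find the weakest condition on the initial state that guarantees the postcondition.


Working backward. After the program, the postcondition n + 3*arr[e + 2] - 6 = 4 ∧ arr[acc + 3] + e + 5 ≠ 3*n must hold; in canonical form it is 3*arr[e + 2] + n = 10 ∧ arr[acc + 3] + e ≠ 3*n - 5.
Before acc := y - 5: 3*arr[e + 2] + n = 10 ∧ arr[y - 2] + e ≠ 3*n - 5
Before acc := 2*arr[1] - 7: 3*arr[e + 2] + n = 10 ∧ arr[y - 2] + e ≠ 3*n - 5
Answer: WP = 3*arr[e + 2] + n = 10 ∧ arr[y - 2] + e ≠ 3*n - 5


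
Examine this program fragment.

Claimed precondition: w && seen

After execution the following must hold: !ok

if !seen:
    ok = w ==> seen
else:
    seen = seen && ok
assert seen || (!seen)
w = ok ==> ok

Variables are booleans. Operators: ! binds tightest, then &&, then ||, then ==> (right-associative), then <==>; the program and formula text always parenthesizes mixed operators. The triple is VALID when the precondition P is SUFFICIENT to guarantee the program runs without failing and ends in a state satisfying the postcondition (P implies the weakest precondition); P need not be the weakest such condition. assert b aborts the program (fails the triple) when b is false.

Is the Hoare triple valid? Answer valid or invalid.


Working backward. After the program, !ok must hold.
Before w := ok ==> ok: !ok
Before assert seen || (!seen): !ok
Then branch requires !(w ==> seen); else branch requires !ok.
Before the if: ((!seen) ==> (!(w ==> seen))) && (seen ==> (!ok))
The weakest precondition is ((!seen) ==> (!(w ==> seen))) && (seen ==> (!ok)).
Check whether w && seen implies it.
Countermodel: at the initial state ok = true, seen = true, w = true, the precondition holds but the weakest precondition fails.
Answer: invalid


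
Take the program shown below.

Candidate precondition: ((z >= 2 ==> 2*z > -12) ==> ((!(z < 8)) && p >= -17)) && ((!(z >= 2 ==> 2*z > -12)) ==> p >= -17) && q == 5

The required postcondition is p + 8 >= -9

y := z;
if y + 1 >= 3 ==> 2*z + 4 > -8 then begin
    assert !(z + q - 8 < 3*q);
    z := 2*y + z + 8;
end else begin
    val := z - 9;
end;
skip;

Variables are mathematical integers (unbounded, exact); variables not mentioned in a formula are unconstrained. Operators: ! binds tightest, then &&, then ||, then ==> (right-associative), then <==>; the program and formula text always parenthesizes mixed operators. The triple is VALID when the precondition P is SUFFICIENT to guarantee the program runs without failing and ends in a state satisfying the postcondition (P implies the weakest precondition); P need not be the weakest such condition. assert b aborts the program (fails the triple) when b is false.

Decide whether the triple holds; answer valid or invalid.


Working backward. After the program, the postcondition p + 8 >= -9 must hold; in canonical form it is p >= -17.
Before skip: p >= -17
Then branch requires (!(z < 2*q + 8)) && p >= -17; else branch requires p >= -17.
Before the if: ((y >= 2 ==> 2*z > -12) ==> ((!(z < 2*q + 8)) && p >= -17)) && ((!(y >= 2 ==> 2*z > -12)) ==> p >= -17)
Before y := z: ((z >= 2 ==> 2*z > -12) ==> ((!(z < 2*q + 8)) && p >= -17)) && ((!(z >= 2 ==> 2*z > -12)) ==> p >= -17)
The weakest precondition is ((z >= 2 ==> 2*z > -12) ==> ((!(z < 2*q + 8)) && p >= -17)) && ((!(z >= 2 ==> 2*z > -12)) ==> p >= -17).
Check whether ((z >= 2 ==> 2*z > -12) ==> ((!(z < 8)) && p >= -17)) && ((!(z >= 2 ==> 2*z > -12)) ==> p >= -17) && q == 5 implies it.
Countermodel: at the initial state p = -17, q = 5, z = 8, the precondition holds but the weakest precondition fails.
Answer: invalid


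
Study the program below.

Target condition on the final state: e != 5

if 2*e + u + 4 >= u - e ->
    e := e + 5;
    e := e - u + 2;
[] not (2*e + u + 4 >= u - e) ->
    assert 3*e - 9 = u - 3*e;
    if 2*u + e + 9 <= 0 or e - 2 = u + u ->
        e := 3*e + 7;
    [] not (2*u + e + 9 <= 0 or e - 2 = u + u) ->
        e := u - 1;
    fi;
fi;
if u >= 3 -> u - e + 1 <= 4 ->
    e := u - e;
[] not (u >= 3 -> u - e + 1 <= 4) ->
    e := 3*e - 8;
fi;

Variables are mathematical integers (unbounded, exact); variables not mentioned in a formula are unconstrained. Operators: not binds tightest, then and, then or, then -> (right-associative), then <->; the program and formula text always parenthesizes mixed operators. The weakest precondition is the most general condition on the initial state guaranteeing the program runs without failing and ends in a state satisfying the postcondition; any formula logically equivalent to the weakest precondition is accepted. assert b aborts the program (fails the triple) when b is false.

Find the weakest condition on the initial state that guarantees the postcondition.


Working backward. After the program, e != 5 must hold.
Then branch requires u != e + 5; else branch requires 3*e != 13.
Before the if: ((u >= 3 -> u <= e + 3) -> u != e + 5) and ((not (u >= 3 -> u <= e + 3)) -> 3*e != 13)
Then branch requires ((u >= 3 -> 2*u <= e + 10) -> 2*u != e + 12) and ((not (u >= 3 -> 2*u <= e + 10)) -> 3*e != 3*u - 8); else branch requires 6*e = u + 9 and ((e + 2*u <= -9 or e = 2*u + 2) -> (((u >= 3 -> u <= 3*e + 10) -> u != 3*e + 12) and ((not (u >= 3 -> u <= 3*e + 10)) -> 9*e != -8))).
Before the if: (3*e >= -4 -> (((u >= 3 -> 2*u <= e + 10) -> 2*u != e + 12) and ((not (u >= 3 -> 2*u <= e + 10)) -> 3*e != 3*u - 8))) and ((not (3*e >= -4)) -> (6*e = u + 9 and ((e + 2*u <= -9 or e = 2*u + 2) -> (((u >= 3 -> u <= 3*e + 10) -> u != 3*e + 12) and ((not (u >= 3 -> u <= 3*e + 10)) -> 9*e != -8)))))
Answer: WP = (3*e >= -4 -> (((u >= 3 -> 2*u <= e + 10) -> 2*u != e + 12) and ((not (u >= 3 -> 2*u <= e + 10)) -> 3*e != 3*u - 8))) and ((not (3*e >= -4)) -> (6*e = u + 9 and ((e + 2*u <= -9 or e = 2*u + 2) -> (((u >= 3 -> u <= 3*e + 10) -> u != 3*e + 12) and ((not (u >= 3 -> u <= 3*e + 10)) -> 9*e != -8)))))


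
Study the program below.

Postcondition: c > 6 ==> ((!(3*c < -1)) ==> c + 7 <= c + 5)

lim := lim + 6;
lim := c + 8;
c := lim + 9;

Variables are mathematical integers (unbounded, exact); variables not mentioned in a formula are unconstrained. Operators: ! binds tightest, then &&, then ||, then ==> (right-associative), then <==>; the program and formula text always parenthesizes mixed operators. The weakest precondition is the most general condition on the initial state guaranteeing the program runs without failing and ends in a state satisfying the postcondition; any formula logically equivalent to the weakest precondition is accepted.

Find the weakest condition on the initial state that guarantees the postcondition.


Working backward. After the program, the postcondition c > 6 ==> ((!(3*c < -1)) ==> c + 7 <= c + 5) must hold; in canonical form it is c > 6 ==> 3*c < -1.
Before c := lim + 9: lim > -3 ==> 3*lim < -28
Before lim := c + 8: c > -11 ==> 3*c < -52
Before lim := lim + 6: c > -11 ==> 3*c < -52
Answer: WP = c > -11 ==> 3*c < -52


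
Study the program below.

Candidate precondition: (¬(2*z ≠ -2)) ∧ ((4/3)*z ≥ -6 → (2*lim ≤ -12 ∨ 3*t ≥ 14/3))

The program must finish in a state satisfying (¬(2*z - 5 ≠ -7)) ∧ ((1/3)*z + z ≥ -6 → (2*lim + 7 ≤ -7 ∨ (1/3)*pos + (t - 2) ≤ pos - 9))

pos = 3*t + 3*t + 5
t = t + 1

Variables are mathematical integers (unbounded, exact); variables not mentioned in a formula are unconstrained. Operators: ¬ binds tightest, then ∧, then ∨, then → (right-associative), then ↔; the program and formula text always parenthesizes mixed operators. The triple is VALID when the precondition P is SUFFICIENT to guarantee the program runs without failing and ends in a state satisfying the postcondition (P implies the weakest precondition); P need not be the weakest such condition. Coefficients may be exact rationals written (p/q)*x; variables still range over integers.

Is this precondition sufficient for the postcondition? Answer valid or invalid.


Working backward. After the program, the postcondition (¬(2*z - 5 ≠ -7)) ∧ ((1/3)*z + z ≥ -6 → (2*lim + 7 ≤ -7 ∨ (1/3)*pos + (t - 2) ≤ pos - 9)) must hold; in canonical form it is (¬(2*z ≠ -2)) ∧ ((4/3)*z ≥ -6 → (2*lim ≤ -14 ∨ t ≤ (2/3)*pos - 7)).
Before t := t + 1: (¬(2*z ≠ -2)) ∧ ((4/3)*z ≥ -6 → (2*lim ≤ -14 ∨ t ≤ (2/3)*pos - 8))
Before pos := 3*t + 3*t + 5: (¬(2*z ≠ -2)) ∧ ((4/3)*z ≥ -6 → (2*lim ≤ -14 ∨ 3*t ≥ 14/3))
The weakest precondition is (¬(2*z ≠ -2)) ∧ ((4/3)*z ≥ -6 → (2*lim ≤ -14 ∨ 3*t ≥ 14/3)).
Check whether (¬(2*z ≠ -2)) ∧ ((4/3)*z ≥ -6 → (2*lim ≤ -12 ∨ 3*t ≥ 14/3)) implies it.
Countermodel: at the initial state lim = -6, t = 1, z = -1, the precondition holds but the weakest precondition fails.
Answer: invalid


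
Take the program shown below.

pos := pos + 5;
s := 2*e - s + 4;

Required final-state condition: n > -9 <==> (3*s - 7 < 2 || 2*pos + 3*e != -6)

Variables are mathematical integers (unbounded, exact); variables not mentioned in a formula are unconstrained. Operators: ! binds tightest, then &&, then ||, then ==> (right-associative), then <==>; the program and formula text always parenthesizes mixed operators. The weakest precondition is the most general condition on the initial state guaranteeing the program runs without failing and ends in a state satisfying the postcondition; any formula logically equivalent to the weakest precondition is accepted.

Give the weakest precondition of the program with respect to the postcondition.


Working backward. After the program, the postcondition n > -9 <==> (3*s - 7 < 2 || 2*pos + 3*e != -6) must hold; in canonical form it is n > -9 <==> (3*s < 9 || 3*e + 2*pos != -6).
Before s := 2*e - s + 4: n > -9 <==> (6*e < 3*s - 3 || 3*e + 2*pos != -6)
Before pos := pos + 5: n > -9 <==> (6*e < 3*s - 3 || 3*e + 2*pos != -16)
Answer: WP = n > -9 <==> (6*e < 3*s - 3 || 3*e + 2*pos != -16)


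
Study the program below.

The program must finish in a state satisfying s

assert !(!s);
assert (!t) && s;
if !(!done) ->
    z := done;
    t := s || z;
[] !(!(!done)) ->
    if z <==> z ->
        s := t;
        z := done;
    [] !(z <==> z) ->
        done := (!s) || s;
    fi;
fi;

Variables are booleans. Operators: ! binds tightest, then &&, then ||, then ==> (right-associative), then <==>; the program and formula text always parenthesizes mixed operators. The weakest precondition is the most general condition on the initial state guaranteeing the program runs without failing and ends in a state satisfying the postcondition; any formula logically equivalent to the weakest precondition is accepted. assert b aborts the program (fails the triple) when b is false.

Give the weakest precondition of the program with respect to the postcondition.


Working backward. After the program, s must hold.
Then branch requires s; else branch requires t.
Before the if: (done ==> s) && ((!done) ==> t)
Before assert (!t) && s: (!t) && s && (done ==> s) && ((!done) ==> t)
Before assert !(!s): s && (!t) && (done ==> s) && ((!done) ==> t)
Answer: WP = s && (!t) && (done ==> s) && ((!done) ==> t)


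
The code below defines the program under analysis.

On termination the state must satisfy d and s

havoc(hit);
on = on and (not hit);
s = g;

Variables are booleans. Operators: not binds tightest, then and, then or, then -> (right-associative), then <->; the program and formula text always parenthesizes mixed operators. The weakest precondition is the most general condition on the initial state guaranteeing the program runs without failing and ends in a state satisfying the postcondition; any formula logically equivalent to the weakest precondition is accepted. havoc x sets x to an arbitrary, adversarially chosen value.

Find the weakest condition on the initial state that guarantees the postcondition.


Working backward. After the program, d and s must hold.
Before s := g: d and g
Before on := on and (not hit): d and g
Before havoc hit: d and g
Answer: WP = d and g


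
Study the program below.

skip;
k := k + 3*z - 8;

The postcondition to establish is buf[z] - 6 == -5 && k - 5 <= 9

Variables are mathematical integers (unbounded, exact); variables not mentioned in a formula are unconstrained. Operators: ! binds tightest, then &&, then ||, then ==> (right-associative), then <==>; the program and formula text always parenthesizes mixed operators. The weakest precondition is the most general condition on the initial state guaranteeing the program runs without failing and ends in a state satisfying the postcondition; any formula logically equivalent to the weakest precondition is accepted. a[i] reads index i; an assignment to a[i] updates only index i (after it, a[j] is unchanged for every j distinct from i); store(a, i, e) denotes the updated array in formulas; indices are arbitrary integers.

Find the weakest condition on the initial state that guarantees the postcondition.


Working backward. After the program, the postcondition buf[z] - 6 == -5 && k - 5 <= 9 must hold; in canonical form it is buf[z] == 1 && k <= 14.
Before k := k + 3*z - 8: buf[z] == 1 && k + 3*z <= 22
Before skip: buf[z] == 1 && k + 3*z <= 22
Answer: WP = buf[z] == 1 && k + 3*z <= 22
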